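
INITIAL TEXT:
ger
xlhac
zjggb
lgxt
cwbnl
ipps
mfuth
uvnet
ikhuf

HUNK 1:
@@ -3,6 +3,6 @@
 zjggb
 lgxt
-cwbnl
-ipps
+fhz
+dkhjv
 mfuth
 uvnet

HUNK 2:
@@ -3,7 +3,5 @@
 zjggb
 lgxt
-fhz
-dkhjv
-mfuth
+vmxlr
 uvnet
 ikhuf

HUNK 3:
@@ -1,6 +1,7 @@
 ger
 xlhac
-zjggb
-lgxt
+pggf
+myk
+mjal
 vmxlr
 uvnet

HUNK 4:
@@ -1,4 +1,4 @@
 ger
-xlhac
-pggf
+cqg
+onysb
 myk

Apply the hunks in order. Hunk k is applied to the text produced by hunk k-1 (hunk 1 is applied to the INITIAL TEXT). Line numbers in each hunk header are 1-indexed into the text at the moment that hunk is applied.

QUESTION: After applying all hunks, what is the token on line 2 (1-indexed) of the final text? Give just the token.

Answer: cqg

Derivation:
Hunk 1: at line 3 remove [cwbnl,ipps] add [fhz,dkhjv] -> 9 lines: ger xlhac zjggb lgxt fhz dkhjv mfuth uvnet ikhuf
Hunk 2: at line 3 remove [fhz,dkhjv,mfuth] add [vmxlr] -> 7 lines: ger xlhac zjggb lgxt vmxlr uvnet ikhuf
Hunk 3: at line 1 remove [zjggb,lgxt] add [pggf,myk,mjal] -> 8 lines: ger xlhac pggf myk mjal vmxlr uvnet ikhuf
Hunk 4: at line 1 remove [xlhac,pggf] add [cqg,onysb] -> 8 lines: ger cqg onysb myk mjal vmxlr uvnet ikhuf
Final line 2: cqg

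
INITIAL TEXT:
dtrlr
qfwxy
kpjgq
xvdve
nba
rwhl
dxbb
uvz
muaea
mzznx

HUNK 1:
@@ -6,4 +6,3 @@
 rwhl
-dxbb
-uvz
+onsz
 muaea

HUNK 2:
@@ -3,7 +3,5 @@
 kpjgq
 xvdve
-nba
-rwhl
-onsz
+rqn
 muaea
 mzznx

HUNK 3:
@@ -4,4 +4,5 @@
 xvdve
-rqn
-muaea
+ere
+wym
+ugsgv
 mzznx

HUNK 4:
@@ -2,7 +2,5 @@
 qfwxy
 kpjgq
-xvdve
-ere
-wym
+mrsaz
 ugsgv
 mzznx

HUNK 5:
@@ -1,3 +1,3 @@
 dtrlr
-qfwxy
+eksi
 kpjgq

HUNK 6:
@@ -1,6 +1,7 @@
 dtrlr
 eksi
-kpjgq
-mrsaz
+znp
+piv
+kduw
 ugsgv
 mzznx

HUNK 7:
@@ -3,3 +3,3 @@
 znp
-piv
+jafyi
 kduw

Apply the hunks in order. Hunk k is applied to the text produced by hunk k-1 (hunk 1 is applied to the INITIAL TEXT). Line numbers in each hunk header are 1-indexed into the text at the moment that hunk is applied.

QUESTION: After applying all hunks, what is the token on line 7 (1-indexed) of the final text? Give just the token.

Answer: mzznx

Derivation:
Hunk 1: at line 6 remove [dxbb,uvz] add [onsz] -> 9 lines: dtrlr qfwxy kpjgq xvdve nba rwhl onsz muaea mzznx
Hunk 2: at line 3 remove [nba,rwhl,onsz] add [rqn] -> 7 lines: dtrlr qfwxy kpjgq xvdve rqn muaea mzznx
Hunk 3: at line 4 remove [rqn,muaea] add [ere,wym,ugsgv] -> 8 lines: dtrlr qfwxy kpjgq xvdve ere wym ugsgv mzznx
Hunk 4: at line 2 remove [xvdve,ere,wym] add [mrsaz] -> 6 lines: dtrlr qfwxy kpjgq mrsaz ugsgv mzznx
Hunk 5: at line 1 remove [qfwxy] add [eksi] -> 6 lines: dtrlr eksi kpjgq mrsaz ugsgv mzznx
Hunk 6: at line 1 remove [kpjgq,mrsaz] add [znp,piv,kduw] -> 7 lines: dtrlr eksi znp piv kduw ugsgv mzznx
Hunk 7: at line 3 remove [piv] add [jafyi] -> 7 lines: dtrlr eksi znp jafyi kduw ugsgv mzznx
Final line 7: mzznx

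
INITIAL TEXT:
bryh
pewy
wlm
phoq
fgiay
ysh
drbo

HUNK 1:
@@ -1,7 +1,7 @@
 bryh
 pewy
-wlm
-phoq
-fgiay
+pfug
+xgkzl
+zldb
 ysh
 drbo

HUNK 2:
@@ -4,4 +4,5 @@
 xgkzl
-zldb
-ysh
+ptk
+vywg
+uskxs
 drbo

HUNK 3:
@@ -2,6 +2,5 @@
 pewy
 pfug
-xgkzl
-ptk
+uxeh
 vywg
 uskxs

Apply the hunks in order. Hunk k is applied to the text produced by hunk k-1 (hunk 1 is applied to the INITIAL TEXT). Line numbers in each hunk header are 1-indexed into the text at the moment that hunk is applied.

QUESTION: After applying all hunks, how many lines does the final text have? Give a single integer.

Hunk 1: at line 1 remove [wlm,phoq,fgiay] add [pfug,xgkzl,zldb] -> 7 lines: bryh pewy pfug xgkzl zldb ysh drbo
Hunk 2: at line 4 remove [zldb,ysh] add [ptk,vywg,uskxs] -> 8 lines: bryh pewy pfug xgkzl ptk vywg uskxs drbo
Hunk 3: at line 2 remove [xgkzl,ptk] add [uxeh] -> 7 lines: bryh pewy pfug uxeh vywg uskxs drbo
Final line count: 7

Answer: 7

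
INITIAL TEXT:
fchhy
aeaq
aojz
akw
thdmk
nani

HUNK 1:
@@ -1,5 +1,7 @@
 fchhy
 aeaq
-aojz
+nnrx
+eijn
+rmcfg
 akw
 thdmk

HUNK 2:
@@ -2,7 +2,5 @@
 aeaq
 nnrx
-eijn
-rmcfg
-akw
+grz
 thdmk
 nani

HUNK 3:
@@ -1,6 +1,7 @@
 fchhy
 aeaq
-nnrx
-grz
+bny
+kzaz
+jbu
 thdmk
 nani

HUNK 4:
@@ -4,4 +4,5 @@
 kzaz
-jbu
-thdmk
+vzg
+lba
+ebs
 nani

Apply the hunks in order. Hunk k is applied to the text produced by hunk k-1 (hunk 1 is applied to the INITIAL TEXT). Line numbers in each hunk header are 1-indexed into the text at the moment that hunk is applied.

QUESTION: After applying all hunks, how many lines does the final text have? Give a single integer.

Hunk 1: at line 1 remove [aojz] add [nnrx,eijn,rmcfg] -> 8 lines: fchhy aeaq nnrx eijn rmcfg akw thdmk nani
Hunk 2: at line 2 remove [eijn,rmcfg,akw] add [grz] -> 6 lines: fchhy aeaq nnrx grz thdmk nani
Hunk 3: at line 1 remove [nnrx,grz] add [bny,kzaz,jbu] -> 7 lines: fchhy aeaq bny kzaz jbu thdmk nani
Hunk 4: at line 4 remove [jbu,thdmk] add [vzg,lba,ebs] -> 8 lines: fchhy aeaq bny kzaz vzg lba ebs nani
Final line count: 8

Answer: 8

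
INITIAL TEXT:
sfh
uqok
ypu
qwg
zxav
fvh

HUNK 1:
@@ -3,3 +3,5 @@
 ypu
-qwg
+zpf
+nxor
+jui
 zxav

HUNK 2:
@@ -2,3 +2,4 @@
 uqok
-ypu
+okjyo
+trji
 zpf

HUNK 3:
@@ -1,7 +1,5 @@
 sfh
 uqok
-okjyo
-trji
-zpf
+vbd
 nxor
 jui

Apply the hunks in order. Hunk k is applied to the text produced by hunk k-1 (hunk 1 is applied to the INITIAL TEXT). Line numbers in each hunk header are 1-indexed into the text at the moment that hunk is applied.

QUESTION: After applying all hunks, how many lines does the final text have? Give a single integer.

Hunk 1: at line 3 remove [qwg] add [zpf,nxor,jui] -> 8 lines: sfh uqok ypu zpf nxor jui zxav fvh
Hunk 2: at line 2 remove [ypu] add [okjyo,trji] -> 9 lines: sfh uqok okjyo trji zpf nxor jui zxav fvh
Hunk 3: at line 1 remove [okjyo,trji,zpf] add [vbd] -> 7 lines: sfh uqok vbd nxor jui zxav fvh
Final line count: 7

Answer: 7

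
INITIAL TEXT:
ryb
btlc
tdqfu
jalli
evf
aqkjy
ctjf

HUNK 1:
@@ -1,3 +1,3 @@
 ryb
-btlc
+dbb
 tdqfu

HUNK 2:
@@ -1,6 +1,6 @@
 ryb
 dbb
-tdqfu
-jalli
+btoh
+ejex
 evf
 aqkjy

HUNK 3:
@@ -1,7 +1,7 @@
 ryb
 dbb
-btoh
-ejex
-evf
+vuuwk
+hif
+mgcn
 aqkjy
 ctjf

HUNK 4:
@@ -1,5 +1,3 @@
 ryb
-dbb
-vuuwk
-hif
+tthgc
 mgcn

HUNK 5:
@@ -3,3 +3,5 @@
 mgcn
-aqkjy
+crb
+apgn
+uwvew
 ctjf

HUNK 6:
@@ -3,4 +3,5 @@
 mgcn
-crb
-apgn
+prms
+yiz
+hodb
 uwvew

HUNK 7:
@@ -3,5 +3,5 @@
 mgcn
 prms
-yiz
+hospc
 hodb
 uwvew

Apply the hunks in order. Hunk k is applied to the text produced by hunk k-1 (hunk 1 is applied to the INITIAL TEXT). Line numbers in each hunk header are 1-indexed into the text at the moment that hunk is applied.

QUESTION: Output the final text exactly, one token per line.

Answer: ryb
tthgc
mgcn
prms
hospc
hodb
uwvew
ctjf

Derivation:
Hunk 1: at line 1 remove [btlc] add [dbb] -> 7 lines: ryb dbb tdqfu jalli evf aqkjy ctjf
Hunk 2: at line 1 remove [tdqfu,jalli] add [btoh,ejex] -> 7 lines: ryb dbb btoh ejex evf aqkjy ctjf
Hunk 3: at line 1 remove [btoh,ejex,evf] add [vuuwk,hif,mgcn] -> 7 lines: ryb dbb vuuwk hif mgcn aqkjy ctjf
Hunk 4: at line 1 remove [dbb,vuuwk,hif] add [tthgc] -> 5 lines: ryb tthgc mgcn aqkjy ctjf
Hunk 5: at line 3 remove [aqkjy] add [crb,apgn,uwvew] -> 7 lines: ryb tthgc mgcn crb apgn uwvew ctjf
Hunk 6: at line 3 remove [crb,apgn] add [prms,yiz,hodb] -> 8 lines: ryb tthgc mgcn prms yiz hodb uwvew ctjf
Hunk 7: at line 3 remove [yiz] add [hospc] -> 8 lines: ryb tthgc mgcn prms hospc hodb uwvew ctjf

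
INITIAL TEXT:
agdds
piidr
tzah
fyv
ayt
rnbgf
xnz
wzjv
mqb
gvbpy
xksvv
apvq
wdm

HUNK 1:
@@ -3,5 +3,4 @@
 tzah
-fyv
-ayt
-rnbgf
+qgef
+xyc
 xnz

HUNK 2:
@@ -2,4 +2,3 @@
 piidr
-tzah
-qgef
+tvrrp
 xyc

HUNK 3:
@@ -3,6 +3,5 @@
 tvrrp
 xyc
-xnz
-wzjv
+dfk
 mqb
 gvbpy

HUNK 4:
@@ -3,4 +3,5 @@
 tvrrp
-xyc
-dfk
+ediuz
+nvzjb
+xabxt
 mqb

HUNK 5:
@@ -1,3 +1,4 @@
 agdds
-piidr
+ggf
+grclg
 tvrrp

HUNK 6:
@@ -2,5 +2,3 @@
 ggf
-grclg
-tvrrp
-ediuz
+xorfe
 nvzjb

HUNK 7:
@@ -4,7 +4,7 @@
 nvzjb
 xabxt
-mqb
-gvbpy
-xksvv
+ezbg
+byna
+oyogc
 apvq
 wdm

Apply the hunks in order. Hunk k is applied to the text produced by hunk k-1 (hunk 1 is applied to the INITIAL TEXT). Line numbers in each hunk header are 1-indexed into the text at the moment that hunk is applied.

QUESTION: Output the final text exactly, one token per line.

Hunk 1: at line 3 remove [fyv,ayt,rnbgf] add [qgef,xyc] -> 12 lines: agdds piidr tzah qgef xyc xnz wzjv mqb gvbpy xksvv apvq wdm
Hunk 2: at line 2 remove [tzah,qgef] add [tvrrp] -> 11 lines: agdds piidr tvrrp xyc xnz wzjv mqb gvbpy xksvv apvq wdm
Hunk 3: at line 3 remove [xnz,wzjv] add [dfk] -> 10 lines: agdds piidr tvrrp xyc dfk mqb gvbpy xksvv apvq wdm
Hunk 4: at line 3 remove [xyc,dfk] add [ediuz,nvzjb,xabxt] -> 11 lines: agdds piidr tvrrp ediuz nvzjb xabxt mqb gvbpy xksvv apvq wdm
Hunk 5: at line 1 remove [piidr] add [ggf,grclg] -> 12 lines: agdds ggf grclg tvrrp ediuz nvzjb xabxt mqb gvbpy xksvv apvq wdm
Hunk 6: at line 2 remove [grclg,tvrrp,ediuz] add [xorfe] -> 10 lines: agdds ggf xorfe nvzjb xabxt mqb gvbpy xksvv apvq wdm
Hunk 7: at line 4 remove [mqb,gvbpy,xksvv] add [ezbg,byna,oyogc] -> 10 lines: agdds ggf xorfe nvzjb xabxt ezbg byna oyogc apvq wdm

Answer: agdds
ggf
xorfe
nvzjb
xabxt
ezbg
byna
oyogc
apvq
wdm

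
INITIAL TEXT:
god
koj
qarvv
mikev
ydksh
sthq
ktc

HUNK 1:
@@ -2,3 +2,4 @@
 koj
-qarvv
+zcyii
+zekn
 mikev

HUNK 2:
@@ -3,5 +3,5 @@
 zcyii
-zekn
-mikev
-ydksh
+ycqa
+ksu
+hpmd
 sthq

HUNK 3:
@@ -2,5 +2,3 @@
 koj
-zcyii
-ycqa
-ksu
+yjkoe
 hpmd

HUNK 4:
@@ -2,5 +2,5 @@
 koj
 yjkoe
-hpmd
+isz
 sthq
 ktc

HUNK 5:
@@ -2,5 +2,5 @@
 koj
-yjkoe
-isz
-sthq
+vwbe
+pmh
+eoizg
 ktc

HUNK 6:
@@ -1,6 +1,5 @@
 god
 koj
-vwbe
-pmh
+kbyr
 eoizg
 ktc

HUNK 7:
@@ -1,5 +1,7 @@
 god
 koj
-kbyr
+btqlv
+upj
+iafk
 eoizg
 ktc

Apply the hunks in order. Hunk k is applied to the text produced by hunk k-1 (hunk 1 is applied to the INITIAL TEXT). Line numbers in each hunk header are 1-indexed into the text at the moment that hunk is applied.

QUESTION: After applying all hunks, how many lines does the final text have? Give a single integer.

Answer: 7

Derivation:
Hunk 1: at line 2 remove [qarvv] add [zcyii,zekn] -> 8 lines: god koj zcyii zekn mikev ydksh sthq ktc
Hunk 2: at line 3 remove [zekn,mikev,ydksh] add [ycqa,ksu,hpmd] -> 8 lines: god koj zcyii ycqa ksu hpmd sthq ktc
Hunk 3: at line 2 remove [zcyii,ycqa,ksu] add [yjkoe] -> 6 lines: god koj yjkoe hpmd sthq ktc
Hunk 4: at line 2 remove [hpmd] add [isz] -> 6 lines: god koj yjkoe isz sthq ktc
Hunk 5: at line 2 remove [yjkoe,isz,sthq] add [vwbe,pmh,eoizg] -> 6 lines: god koj vwbe pmh eoizg ktc
Hunk 6: at line 1 remove [vwbe,pmh] add [kbyr] -> 5 lines: god koj kbyr eoizg ktc
Hunk 7: at line 1 remove [kbyr] add [btqlv,upj,iafk] -> 7 lines: god koj btqlv upj iafk eoizg ktc
Final line count: 7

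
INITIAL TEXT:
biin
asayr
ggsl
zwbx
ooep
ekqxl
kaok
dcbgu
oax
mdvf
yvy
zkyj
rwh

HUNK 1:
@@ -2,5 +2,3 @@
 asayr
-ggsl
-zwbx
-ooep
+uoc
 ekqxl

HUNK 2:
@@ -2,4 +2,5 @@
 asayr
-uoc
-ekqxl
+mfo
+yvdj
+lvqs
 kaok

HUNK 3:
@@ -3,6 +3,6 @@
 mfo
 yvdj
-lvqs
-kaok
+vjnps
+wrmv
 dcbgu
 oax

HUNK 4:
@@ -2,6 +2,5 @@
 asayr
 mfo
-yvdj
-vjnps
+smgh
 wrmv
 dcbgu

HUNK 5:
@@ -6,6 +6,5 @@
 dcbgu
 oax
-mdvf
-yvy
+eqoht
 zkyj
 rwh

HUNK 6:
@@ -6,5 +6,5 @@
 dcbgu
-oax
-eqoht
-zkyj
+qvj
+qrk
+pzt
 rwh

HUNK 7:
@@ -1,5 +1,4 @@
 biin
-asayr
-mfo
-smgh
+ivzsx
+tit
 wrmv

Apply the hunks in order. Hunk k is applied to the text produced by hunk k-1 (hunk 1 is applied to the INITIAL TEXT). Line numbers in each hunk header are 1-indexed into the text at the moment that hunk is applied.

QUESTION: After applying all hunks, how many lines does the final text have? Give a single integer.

Answer: 9

Derivation:
Hunk 1: at line 2 remove [ggsl,zwbx,ooep] add [uoc] -> 11 lines: biin asayr uoc ekqxl kaok dcbgu oax mdvf yvy zkyj rwh
Hunk 2: at line 2 remove [uoc,ekqxl] add [mfo,yvdj,lvqs] -> 12 lines: biin asayr mfo yvdj lvqs kaok dcbgu oax mdvf yvy zkyj rwh
Hunk 3: at line 3 remove [lvqs,kaok] add [vjnps,wrmv] -> 12 lines: biin asayr mfo yvdj vjnps wrmv dcbgu oax mdvf yvy zkyj rwh
Hunk 4: at line 2 remove [yvdj,vjnps] add [smgh] -> 11 lines: biin asayr mfo smgh wrmv dcbgu oax mdvf yvy zkyj rwh
Hunk 5: at line 6 remove [mdvf,yvy] add [eqoht] -> 10 lines: biin asayr mfo smgh wrmv dcbgu oax eqoht zkyj rwh
Hunk 6: at line 6 remove [oax,eqoht,zkyj] add [qvj,qrk,pzt] -> 10 lines: biin asayr mfo smgh wrmv dcbgu qvj qrk pzt rwh
Hunk 7: at line 1 remove [asayr,mfo,smgh] add [ivzsx,tit] -> 9 lines: biin ivzsx tit wrmv dcbgu qvj qrk pzt rwh
Final line count: 9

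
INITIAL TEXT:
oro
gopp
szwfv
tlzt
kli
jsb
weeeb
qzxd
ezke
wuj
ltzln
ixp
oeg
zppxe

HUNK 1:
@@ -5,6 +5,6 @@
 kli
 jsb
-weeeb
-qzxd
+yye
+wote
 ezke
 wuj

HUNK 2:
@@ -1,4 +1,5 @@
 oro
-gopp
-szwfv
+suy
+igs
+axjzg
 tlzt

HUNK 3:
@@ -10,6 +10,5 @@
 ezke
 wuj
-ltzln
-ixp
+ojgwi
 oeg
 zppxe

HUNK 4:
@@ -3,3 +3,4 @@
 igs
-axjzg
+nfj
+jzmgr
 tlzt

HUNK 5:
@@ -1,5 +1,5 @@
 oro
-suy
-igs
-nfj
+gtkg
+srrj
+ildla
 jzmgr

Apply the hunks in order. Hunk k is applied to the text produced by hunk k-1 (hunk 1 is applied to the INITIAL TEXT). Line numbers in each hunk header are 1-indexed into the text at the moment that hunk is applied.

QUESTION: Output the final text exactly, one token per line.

Answer: oro
gtkg
srrj
ildla
jzmgr
tlzt
kli
jsb
yye
wote
ezke
wuj
ojgwi
oeg
zppxe

Derivation:
Hunk 1: at line 5 remove [weeeb,qzxd] add [yye,wote] -> 14 lines: oro gopp szwfv tlzt kli jsb yye wote ezke wuj ltzln ixp oeg zppxe
Hunk 2: at line 1 remove [gopp,szwfv] add [suy,igs,axjzg] -> 15 lines: oro suy igs axjzg tlzt kli jsb yye wote ezke wuj ltzln ixp oeg zppxe
Hunk 3: at line 10 remove [ltzln,ixp] add [ojgwi] -> 14 lines: oro suy igs axjzg tlzt kli jsb yye wote ezke wuj ojgwi oeg zppxe
Hunk 4: at line 3 remove [axjzg] add [nfj,jzmgr] -> 15 lines: oro suy igs nfj jzmgr tlzt kli jsb yye wote ezke wuj ojgwi oeg zppxe
Hunk 5: at line 1 remove [suy,igs,nfj] add [gtkg,srrj,ildla] -> 15 lines: oro gtkg srrj ildla jzmgr tlzt kli jsb yye wote ezke wuj ojgwi oeg zppxe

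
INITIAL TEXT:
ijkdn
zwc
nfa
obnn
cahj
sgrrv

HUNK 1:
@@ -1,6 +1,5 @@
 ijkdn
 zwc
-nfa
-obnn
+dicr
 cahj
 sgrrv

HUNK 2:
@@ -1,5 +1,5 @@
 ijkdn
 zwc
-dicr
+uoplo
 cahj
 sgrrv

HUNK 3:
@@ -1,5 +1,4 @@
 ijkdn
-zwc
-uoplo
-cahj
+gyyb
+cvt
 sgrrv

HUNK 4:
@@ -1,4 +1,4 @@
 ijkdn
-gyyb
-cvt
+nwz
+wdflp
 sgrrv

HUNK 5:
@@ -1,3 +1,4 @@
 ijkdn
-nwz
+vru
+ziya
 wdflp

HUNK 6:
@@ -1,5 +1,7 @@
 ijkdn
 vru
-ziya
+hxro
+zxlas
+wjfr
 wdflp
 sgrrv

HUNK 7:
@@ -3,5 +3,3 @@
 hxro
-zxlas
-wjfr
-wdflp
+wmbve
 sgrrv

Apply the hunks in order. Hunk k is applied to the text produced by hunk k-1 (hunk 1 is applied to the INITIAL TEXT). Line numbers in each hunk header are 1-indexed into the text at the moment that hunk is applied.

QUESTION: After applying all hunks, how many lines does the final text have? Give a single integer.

Hunk 1: at line 1 remove [nfa,obnn] add [dicr] -> 5 lines: ijkdn zwc dicr cahj sgrrv
Hunk 2: at line 1 remove [dicr] add [uoplo] -> 5 lines: ijkdn zwc uoplo cahj sgrrv
Hunk 3: at line 1 remove [zwc,uoplo,cahj] add [gyyb,cvt] -> 4 lines: ijkdn gyyb cvt sgrrv
Hunk 4: at line 1 remove [gyyb,cvt] add [nwz,wdflp] -> 4 lines: ijkdn nwz wdflp sgrrv
Hunk 5: at line 1 remove [nwz] add [vru,ziya] -> 5 lines: ijkdn vru ziya wdflp sgrrv
Hunk 6: at line 1 remove [ziya] add [hxro,zxlas,wjfr] -> 7 lines: ijkdn vru hxro zxlas wjfr wdflp sgrrv
Hunk 7: at line 3 remove [zxlas,wjfr,wdflp] add [wmbve] -> 5 lines: ijkdn vru hxro wmbve sgrrv
Final line count: 5

Answer: 5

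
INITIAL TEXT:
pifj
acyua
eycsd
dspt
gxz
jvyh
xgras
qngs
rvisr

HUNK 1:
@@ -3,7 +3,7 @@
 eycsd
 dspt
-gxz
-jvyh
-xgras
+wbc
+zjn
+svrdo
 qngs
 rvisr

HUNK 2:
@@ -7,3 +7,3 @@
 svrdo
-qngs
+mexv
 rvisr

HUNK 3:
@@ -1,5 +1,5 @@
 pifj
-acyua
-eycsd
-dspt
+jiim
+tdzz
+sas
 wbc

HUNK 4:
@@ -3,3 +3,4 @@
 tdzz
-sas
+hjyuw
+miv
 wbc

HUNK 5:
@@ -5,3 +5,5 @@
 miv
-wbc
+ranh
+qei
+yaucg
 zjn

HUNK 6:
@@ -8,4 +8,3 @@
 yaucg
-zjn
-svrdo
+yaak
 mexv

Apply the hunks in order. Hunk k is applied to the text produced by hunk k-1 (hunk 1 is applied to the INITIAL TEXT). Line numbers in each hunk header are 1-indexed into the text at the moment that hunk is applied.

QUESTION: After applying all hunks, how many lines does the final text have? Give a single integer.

Answer: 11

Derivation:
Hunk 1: at line 3 remove [gxz,jvyh,xgras] add [wbc,zjn,svrdo] -> 9 lines: pifj acyua eycsd dspt wbc zjn svrdo qngs rvisr
Hunk 2: at line 7 remove [qngs] add [mexv] -> 9 lines: pifj acyua eycsd dspt wbc zjn svrdo mexv rvisr
Hunk 3: at line 1 remove [acyua,eycsd,dspt] add [jiim,tdzz,sas] -> 9 lines: pifj jiim tdzz sas wbc zjn svrdo mexv rvisr
Hunk 4: at line 3 remove [sas] add [hjyuw,miv] -> 10 lines: pifj jiim tdzz hjyuw miv wbc zjn svrdo mexv rvisr
Hunk 5: at line 5 remove [wbc] add [ranh,qei,yaucg] -> 12 lines: pifj jiim tdzz hjyuw miv ranh qei yaucg zjn svrdo mexv rvisr
Hunk 6: at line 8 remove [zjn,svrdo] add [yaak] -> 11 lines: pifj jiim tdzz hjyuw miv ranh qei yaucg yaak mexv rvisr
Final line count: 11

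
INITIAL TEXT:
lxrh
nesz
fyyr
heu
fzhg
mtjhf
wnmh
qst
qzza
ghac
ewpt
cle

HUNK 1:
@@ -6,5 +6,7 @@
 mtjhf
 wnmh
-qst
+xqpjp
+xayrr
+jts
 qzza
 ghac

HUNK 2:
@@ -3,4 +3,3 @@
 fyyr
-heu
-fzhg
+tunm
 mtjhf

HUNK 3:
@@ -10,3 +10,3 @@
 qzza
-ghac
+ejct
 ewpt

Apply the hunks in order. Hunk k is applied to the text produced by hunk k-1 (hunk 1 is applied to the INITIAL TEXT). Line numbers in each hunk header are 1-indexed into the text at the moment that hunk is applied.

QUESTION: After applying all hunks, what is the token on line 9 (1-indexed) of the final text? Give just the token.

Answer: jts

Derivation:
Hunk 1: at line 6 remove [qst] add [xqpjp,xayrr,jts] -> 14 lines: lxrh nesz fyyr heu fzhg mtjhf wnmh xqpjp xayrr jts qzza ghac ewpt cle
Hunk 2: at line 3 remove [heu,fzhg] add [tunm] -> 13 lines: lxrh nesz fyyr tunm mtjhf wnmh xqpjp xayrr jts qzza ghac ewpt cle
Hunk 3: at line 10 remove [ghac] add [ejct] -> 13 lines: lxrh nesz fyyr tunm mtjhf wnmh xqpjp xayrr jts qzza ejct ewpt cle
Final line 9: jts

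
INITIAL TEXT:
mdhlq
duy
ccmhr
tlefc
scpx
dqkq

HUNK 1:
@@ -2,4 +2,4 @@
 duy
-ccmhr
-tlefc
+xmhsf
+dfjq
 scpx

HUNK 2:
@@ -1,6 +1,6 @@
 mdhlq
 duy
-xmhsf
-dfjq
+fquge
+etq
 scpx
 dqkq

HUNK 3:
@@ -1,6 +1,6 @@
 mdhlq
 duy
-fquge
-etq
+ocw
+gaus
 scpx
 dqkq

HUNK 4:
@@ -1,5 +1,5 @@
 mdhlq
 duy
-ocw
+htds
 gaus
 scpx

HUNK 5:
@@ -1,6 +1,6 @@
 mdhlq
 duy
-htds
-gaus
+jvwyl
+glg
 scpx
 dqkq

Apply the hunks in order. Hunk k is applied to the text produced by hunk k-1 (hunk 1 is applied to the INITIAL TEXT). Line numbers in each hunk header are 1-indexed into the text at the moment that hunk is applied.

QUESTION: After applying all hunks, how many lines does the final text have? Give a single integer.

Answer: 6

Derivation:
Hunk 1: at line 2 remove [ccmhr,tlefc] add [xmhsf,dfjq] -> 6 lines: mdhlq duy xmhsf dfjq scpx dqkq
Hunk 2: at line 1 remove [xmhsf,dfjq] add [fquge,etq] -> 6 lines: mdhlq duy fquge etq scpx dqkq
Hunk 3: at line 1 remove [fquge,etq] add [ocw,gaus] -> 6 lines: mdhlq duy ocw gaus scpx dqkq
Hunk 4: at line 1 remove [ocw] add [htds] -> 6 lines: mdhlq duy htds gaus scpx dqkq
Hunk 5: at line 1 remove [htds,gaus] add [jvwyl,glg] -> 6 lines: mdhlq duy jvwyl glg scpx dqkq
Final line count: 6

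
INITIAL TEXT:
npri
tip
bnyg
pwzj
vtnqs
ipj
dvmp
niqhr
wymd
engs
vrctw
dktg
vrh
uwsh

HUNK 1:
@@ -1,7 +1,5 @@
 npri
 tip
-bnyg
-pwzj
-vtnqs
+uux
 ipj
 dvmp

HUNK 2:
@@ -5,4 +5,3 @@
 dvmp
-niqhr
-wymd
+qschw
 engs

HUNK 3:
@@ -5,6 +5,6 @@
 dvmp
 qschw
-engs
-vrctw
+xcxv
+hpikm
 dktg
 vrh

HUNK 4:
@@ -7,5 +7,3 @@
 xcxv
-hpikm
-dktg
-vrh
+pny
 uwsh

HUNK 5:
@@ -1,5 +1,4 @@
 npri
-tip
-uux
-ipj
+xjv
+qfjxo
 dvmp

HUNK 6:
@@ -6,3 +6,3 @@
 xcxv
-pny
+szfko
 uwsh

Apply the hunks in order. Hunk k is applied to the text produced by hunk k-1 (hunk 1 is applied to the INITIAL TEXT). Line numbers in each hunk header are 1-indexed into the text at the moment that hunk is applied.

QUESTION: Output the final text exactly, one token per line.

Hunk 1: at line 1 remove [bnyg,pwzj,vtnqs] add [uux] -> 12 lines: npri tip uux ipj dvmp niqhr wymd engs vrctw dktg vrh uwsh
Hunk 2: at line 5 remove [niqhr,wymd] add [qschw] -> 11 lines: npri tip uux ipj dvmp qschw engs vrctw dktg vrh uwsh
Hunk 3: at line 5 remove [engs,vrctw] add [xcxv,hpikm] -> 11 lines: npri tip uux ipj dvmp qschw xcxv hpikm dktg vrh uwsh
Hunk 4: at line 7 remove [hpikm,dktg,vrh] add [pny] -> 9 lines: npri tip uux ipj dvmp qschw xcxv pny uwsh
Hunk 5: at line 1 remove [tip,uux,ipj] add [xjv,qfjxo] -> 8 lines: npri xjv qfjxo dvmp qschw xcxv pny uwsh
Hunk 6: at line 6 remove [pny] add [szfko] -> 8 lines: npri xjv qfjxo dvmp qschw xcxv szfko uwsh

Answer: npri
xjv
qfjxo
dvmp
qschw
xcxv
szfko
uwsh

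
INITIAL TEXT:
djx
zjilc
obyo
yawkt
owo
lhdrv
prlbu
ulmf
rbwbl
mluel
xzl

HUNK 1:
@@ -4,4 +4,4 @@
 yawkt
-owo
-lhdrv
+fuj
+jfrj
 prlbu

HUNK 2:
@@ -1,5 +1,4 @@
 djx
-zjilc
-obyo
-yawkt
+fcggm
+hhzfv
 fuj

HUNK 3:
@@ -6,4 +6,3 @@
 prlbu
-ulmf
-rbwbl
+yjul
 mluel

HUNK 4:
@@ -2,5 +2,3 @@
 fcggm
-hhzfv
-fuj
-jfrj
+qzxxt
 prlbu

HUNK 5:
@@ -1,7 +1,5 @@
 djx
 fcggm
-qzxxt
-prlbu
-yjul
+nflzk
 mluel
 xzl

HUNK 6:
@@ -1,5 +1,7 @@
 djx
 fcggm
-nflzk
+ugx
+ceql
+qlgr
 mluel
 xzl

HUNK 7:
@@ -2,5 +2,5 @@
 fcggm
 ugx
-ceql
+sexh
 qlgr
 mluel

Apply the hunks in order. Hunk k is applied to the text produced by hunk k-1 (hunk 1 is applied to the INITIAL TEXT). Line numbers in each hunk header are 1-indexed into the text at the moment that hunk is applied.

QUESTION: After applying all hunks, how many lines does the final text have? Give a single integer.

Answer: 7

Derivation:
Hunk 1: at line 4 remove [owo,lhdrv] add [fuj,jfrj] -> 11 lines: djx zjilc obyo yawkt fuj jfrj prlbu ulmf rbwbl mluel xzl
Hunk 2: at line 1 remove [zjilc,obyo,yawkt] add [fcggm,hhzfv] -> 10 lines: djx fcggm hhzfv fuj jfrj prlbu ulmf rbwbl mluel xzl
Hunk 3: at line 6 remove [ulmf,rbwbl] add [yjul] -> 9 lines: djx fcggm hhzfv fuj jfrj prlbu yjul mluel xzl
Hunk 4: at line 2 remove [hhzfv,fuj,jfrj] add [qzxxt] -> 7 lines: djx fcggm qzxxt prlbu yjul mluel xzl
Hunk 5: at line 1 remove [qzxxt,prlbu,yjul] add [nflzk] -> 5 lines: djx fcggm nflzk mluel xzl
Hunk 6: at line 1 remove [nflzk] add [ugx,ceql,qlgr] -> 7 lines: djx fcggm ugx ceql qlgr mluel xzl
Hunk 7: at line 2 remove [ceql] add [sexh] -> 7 lines: djx fcggm ugx sexh qlgr mluel xzl
Final line count: 7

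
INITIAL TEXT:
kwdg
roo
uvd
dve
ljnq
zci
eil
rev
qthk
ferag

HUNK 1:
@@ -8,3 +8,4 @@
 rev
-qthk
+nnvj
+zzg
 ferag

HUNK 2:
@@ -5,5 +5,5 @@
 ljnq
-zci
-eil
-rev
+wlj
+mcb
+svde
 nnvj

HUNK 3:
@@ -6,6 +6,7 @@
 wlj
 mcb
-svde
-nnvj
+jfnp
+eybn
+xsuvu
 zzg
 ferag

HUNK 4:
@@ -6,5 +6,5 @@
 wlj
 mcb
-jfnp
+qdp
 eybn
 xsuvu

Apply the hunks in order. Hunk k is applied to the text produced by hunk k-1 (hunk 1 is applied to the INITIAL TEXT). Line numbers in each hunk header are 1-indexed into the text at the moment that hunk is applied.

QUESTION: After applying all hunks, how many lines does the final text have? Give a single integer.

Hunk 1: at line 8 remove [qthk] add [nnvj,zzg] -> 11 lines: kwdg roo uvd dve ljnq zci eil rev nnvj zzg ferag
Hunk 2: at line 5 remove [zci,eil,rev] add [wlj,mcb,svde] -> 11 lines: kwdg roo uvd dve ljnq wlj mcb svde nnvj zzg ferag
Hunk 3: at line 6 remove [svde,nnvj] add [jfnp,eybn,xsuvu] -> 12 lines: kwdg roo uvd dve ljnq wlj mcb jfnp eybn xsuvu zzg ferag
Hunk 4: at line 6 remove [jfnp] add [qdp] -> 12 lines: kwdg roo uvd dve ljnq wlj mcb qdp eybn xsuvu zzg ferag
Final line count: 12

Answer: 12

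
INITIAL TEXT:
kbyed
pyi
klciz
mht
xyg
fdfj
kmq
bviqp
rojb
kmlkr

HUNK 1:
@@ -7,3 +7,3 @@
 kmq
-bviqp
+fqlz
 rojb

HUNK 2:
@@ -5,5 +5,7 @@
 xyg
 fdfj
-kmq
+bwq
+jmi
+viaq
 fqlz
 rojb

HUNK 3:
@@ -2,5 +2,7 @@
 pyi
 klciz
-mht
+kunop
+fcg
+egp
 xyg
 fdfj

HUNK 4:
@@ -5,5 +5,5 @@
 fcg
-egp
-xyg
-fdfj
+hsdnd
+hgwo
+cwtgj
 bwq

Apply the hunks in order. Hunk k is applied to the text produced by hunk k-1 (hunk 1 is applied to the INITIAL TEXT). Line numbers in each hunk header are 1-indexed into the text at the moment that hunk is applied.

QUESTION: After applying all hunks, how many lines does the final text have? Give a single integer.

Hunk 1: at line 7 remove [bviqp] add [fqlz] -> 10 lines: kbyed pyi klciz mht xyg fdfj kmq fqlz rojb kmlkr
Hunk 2: at line 5 remove [kmq] add [bwq,jmi,viaq] -> 12 lines: kbyed pyi klciz mht xyg fdfj bwq jmi viaq fqlz rojb kmlkr
Hunk 3: at line 2 remove [mht] add [kunop,fcg,egp] -> 14 lines: kbyed pyi klciz kunop fcg egp xyg fdfj bwq jmi viaq fqlz rojb kmlkr
Hunk 4: at line 5 remove [egp,xyg,fdfj] add [hsdnd,hgwo,cwtgj] -> 14 lines: kbyed pyi klciz kunop fcg hsdnd hgwo cwtgj bwq jmi viaq fqlz rojb kmlkr
Final line count: 14

Answer: 14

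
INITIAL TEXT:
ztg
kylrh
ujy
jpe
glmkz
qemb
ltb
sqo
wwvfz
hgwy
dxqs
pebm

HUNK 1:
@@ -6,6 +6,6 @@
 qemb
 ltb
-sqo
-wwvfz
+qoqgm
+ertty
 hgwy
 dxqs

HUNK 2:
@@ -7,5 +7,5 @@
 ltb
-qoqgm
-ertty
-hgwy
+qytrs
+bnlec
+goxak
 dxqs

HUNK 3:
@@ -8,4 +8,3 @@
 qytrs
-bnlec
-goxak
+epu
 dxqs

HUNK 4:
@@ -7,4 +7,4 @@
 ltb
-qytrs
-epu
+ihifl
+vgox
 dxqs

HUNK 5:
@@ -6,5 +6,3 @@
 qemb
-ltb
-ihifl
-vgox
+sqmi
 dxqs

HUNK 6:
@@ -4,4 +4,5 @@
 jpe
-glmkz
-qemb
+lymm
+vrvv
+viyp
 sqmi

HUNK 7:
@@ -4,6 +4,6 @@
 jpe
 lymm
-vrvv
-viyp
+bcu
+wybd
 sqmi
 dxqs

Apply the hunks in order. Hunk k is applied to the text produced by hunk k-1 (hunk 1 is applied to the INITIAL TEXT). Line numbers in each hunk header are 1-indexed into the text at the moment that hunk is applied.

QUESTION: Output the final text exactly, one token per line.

Hunk 1: at line 6 remove [sqo,wwvfz] add [qoqgm,ertty] -> 12 lines: ztg kylrh ujy jpe glmkz qemb ltb qoqgm ertty hgwy dxqs pebm
Hunk 2: at line 7 remove [qoqgm,ertty,hgwy] add [qytrs,bnlec,goxak] -> 12 lines: ztg kylrh ujy jpe glmkz qemb ltb qytrs bnlec goxak dxqs pebm
Hunk 3: at line 8 remove [bnlec,goxak] add [epu] -> 11 lines: ztg kylrh ujy jpe glmkz qemb ltb qytrs epu dxqs pebm
Hunk 4: at line 7 remove [qytrs,epu] add [ihifl,vgox] -> 11 lines: ztg kylrh ujy jpe glmkz qemb ltb ihifl vgox dxqs pebm
Hunk 5: at line 6 remove [ltb,ihifl,vgox] add [sqmi] -> 9 lines: ztg kylrh ujy jpe glmkz qemb sqmi dxqs pebm
Hunk 6: at line 4 remove [glmkz,qemb] add [lymm,vrvv,viyp] -> 10 lines: ztg kylrh ujy jpe lymm vrvv viyp sqmi dxqs pebm
Hunk 7: at line 4 remove [vrvv,viyp] add [bcu,wybd] -> 10 lines: ztg kylrh ujy jpe lymm bcu wybd sqmi dxqs pebm

Answer: ztg
kylrh
ujy
jpe
lymm
bcu
wybd
sqmi
dxqs
pebm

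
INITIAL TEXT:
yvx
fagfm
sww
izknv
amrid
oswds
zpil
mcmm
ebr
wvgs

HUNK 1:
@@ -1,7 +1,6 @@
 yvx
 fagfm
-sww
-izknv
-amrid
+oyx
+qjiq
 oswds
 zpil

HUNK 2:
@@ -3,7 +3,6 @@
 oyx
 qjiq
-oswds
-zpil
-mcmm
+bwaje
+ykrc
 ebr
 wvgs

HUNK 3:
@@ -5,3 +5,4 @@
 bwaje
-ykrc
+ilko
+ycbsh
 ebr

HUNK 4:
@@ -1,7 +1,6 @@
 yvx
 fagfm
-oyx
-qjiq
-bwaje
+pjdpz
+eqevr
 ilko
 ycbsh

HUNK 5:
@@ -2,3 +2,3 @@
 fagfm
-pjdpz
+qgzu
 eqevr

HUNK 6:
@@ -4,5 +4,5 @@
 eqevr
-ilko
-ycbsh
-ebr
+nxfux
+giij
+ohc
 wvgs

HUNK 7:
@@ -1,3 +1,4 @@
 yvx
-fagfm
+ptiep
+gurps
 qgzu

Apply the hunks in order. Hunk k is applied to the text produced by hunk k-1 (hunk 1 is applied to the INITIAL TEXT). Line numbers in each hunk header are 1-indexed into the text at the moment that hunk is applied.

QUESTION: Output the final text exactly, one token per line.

Hunk 1: at line 1 remove [sww,izknv,amrid] add [oyx,qjiq] -> 9 lines: yvx fagfm oyx qjiq oswds zpil mcmm ebr wvgs
Hunk 2: at line 3 remove [oswds,zpil,mcmm] add [bwaje,ykrc] -> 8 lines: yvx fagfm oyx qjiq bwaje ykrc ebr wvgs
Hunk 3: at line 5 remove [ykrc] add [ilko,ycbsh] -> 9 lines: yvx fagfm oyx qjiq bwaje ilko ycbsh ebr wvgs
Hunk 4: at line 1 remove [oyx,qjiq,bwaje] add [pjdpz,eqevr] -> 8 lines: yvx fagfm pjdpz eqevr ilko ycbsh ebr wvgs
Hunk 5: at line 2 remove [pjdpz] add [qgzu] -> 8 lines: yvx fagfm qgzu eqevr ilko ycbsh ebr wvgs
Hunk 6: at line 4 remove [ilko,ycbsh,ebr] add [nxfux,giij,ohc] -> 8 lines: yvx fagfm qgzu eqevr nxfux giij ohc wvgs
Hunk 7: at line 1 remove [fagfm] add [ptiep,gurps] -> 9 lines: yvx ptiep gurps qgzu eqevr nxfux giij ohc wvgs

Answer: yvx
ptiep
gurps
qgzu
eqevr
nxfux
giij
ohc
wvgs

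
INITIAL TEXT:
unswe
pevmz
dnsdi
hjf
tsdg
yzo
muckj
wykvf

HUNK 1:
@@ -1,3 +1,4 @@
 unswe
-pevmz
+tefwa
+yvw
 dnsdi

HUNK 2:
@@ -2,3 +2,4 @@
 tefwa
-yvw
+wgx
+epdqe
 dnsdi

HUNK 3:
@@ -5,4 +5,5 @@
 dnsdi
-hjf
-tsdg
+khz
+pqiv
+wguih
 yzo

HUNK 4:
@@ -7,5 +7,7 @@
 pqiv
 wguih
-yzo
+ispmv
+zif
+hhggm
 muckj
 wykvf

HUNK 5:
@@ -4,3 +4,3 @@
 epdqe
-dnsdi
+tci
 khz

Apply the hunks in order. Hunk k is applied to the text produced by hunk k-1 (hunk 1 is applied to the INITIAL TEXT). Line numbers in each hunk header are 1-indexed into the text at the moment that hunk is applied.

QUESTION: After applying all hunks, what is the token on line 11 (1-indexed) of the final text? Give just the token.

Hunk 1: at line 1 remove [pevmz] add [tefwa,yvw] -> 9 lines: unswe tefwa yvw dnsdi hjf tsdg yzo muckj wykvf
Hunk 2: at line 2 remove [yvw] add [wgx,epdqe] -> 10 lines: unswe tefwa wgx epdqe dnsdi hjf tsdg yzo muckj wykvf
Hunk 3: at line 5 remove [hjf,tsdg] add [khz,pqiv,wguih] -> 11 lines: unswe tefwa wgx epdqe dnsdi khz pqiv wguih yzo muckj wykvf
Hunk 4: at line 7 remove [yzo] add [ispmv,zif,hhggm] -> 13 lines: unswe tefwa wgx epdqe dnsdi khz pqiv wguih ispmv zif hhggm muckj wykvf
Hunk 5: at line 4 remove [dnsdi] add [tci] -> 13 lines: unswe tefwa wgx epdqe tci khz pqiv wguih ispmv zif hhggm muckj wykvf
Final line 11: hhggm

Answer: hhggm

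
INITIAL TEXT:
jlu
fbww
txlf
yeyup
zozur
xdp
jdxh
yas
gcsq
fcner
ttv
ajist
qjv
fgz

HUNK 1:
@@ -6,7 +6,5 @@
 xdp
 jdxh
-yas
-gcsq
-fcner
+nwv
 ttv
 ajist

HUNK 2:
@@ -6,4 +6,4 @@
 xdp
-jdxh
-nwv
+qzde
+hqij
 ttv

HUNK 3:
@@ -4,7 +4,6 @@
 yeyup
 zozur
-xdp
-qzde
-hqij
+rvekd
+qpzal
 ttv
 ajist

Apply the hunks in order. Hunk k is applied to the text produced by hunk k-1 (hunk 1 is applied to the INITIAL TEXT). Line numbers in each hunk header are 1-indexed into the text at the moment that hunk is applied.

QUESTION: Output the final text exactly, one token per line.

Answer: jlu
fbww
txlf
yeyup
zozur
rvekd
qpzal
ttv
ajist
qjv
fgz

Derivation:
Hunk 1: at line 6 remove [yas,gcsq,fcner] add [nwv] -> 12 lines: jlu fbww txlf yeyup zozur xdp jdxh nwv ttv ajist qjv fgz
Hunk 2: at line 6 remove [jdxh,nwv] add [qzde,hqij] -> 12 lines: jlu fbww txlf yeyup zozur xdp qzde hqij ttv ajist qjv fgz
Hunk 3: at line 4 remove [xdp,qzde,hqij] add [rvekd,qpzal] -> 11 lines: jlu fbww txlf yeyup zozur rvekd qpzal ttv ajist qjv fgz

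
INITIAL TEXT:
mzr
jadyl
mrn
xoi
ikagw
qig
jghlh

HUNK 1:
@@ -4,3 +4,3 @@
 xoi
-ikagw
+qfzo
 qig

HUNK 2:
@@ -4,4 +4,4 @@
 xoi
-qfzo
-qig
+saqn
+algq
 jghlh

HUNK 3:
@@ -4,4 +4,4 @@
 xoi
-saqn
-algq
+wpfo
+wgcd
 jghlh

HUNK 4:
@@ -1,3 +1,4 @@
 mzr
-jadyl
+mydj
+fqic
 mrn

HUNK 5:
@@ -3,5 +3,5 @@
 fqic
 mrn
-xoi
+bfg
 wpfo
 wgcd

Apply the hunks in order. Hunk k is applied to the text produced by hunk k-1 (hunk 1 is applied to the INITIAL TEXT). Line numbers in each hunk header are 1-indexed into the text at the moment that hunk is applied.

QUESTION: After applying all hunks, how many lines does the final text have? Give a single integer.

Answer: 8

Derivation:
Hunk 1: at line 4 remove [ikagw] add [qfzo] -> 7 lines: mzr jadyl mrn xoi qfzo qig jghlh
Hunk 2: at line 4 remove [qfzo,qig] add [saqn,algq] -> 7 lines: mzr jadyl mrn xoi saqn algq jghlh
Hunk 3: at line 4 remove [saqn,algq] add [wpfo,wgcd] -> 7 lines: mzr jadyl mrn xoi wpfo wgcd jghlh
Hunk 4: at line 1 remove [jadyl] add [mydj,fqic] -> 8 lines: mzr mydj fqic mrn xoi wpfo wgcd jghlh
Hunk 5: at line 3 remove [xoi] add [bfg] -> 8 lines: mzr mydj fqic mrn bfg wpfo wgcd jghlh
Final line count: 8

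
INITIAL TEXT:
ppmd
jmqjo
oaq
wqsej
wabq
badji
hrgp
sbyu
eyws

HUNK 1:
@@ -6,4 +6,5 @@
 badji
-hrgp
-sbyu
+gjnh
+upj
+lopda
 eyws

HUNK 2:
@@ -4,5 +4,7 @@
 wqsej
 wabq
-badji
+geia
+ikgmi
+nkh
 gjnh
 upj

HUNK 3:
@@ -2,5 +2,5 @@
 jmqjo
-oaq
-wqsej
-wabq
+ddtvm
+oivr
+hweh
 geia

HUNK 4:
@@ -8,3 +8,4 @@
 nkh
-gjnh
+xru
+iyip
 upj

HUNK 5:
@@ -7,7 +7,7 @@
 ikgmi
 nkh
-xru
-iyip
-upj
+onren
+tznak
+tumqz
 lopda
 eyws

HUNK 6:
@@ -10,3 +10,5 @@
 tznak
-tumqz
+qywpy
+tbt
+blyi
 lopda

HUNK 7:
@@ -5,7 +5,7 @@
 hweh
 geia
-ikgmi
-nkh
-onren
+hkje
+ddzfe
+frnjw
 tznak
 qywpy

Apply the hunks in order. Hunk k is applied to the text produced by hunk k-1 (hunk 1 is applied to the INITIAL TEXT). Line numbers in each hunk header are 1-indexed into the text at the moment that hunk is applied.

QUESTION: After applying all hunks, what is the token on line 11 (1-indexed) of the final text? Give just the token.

Answer: qywpy

Derivation:
Hunk 1: at line 6 remove [hrgp,sbyu] add [gjnh,upj,lopda] -> 10 lines: ppmd jmqjo oaq wqsej wabq badji gjnh upj lopda eyws
Hunk 2: at line 4 remove [badji] add [geia,ikgmi,nkh] -> 12 lines: ppmd jmqjo oaq wqsej wabq geia ikgmi nkh gjnh upj lopda eyws
Hunk 3: at line 2 remove [oaq,wqsej,wabq] add [ddtvm,oivr,hweh] -> 12 lines: ppmd jmqjo ddtvm oivr hweh geia ikgmi nkh gjnh upj lopda eyws
Hunk 4: at line 8 remove [gjnh] add [xru,iyip] -> 13 lines: ppmd jmqjo ddtvm oivr hweh geia ikgmi nkh xru iyip upj lopda eyws
Hunk 5: at line 7 remove [xru,iyip,upj] add [onren,tznak,tumqz] -> 13 lines: ppmd jmqjo ddtvm oivr hweh geia ikgmi nkh onren tznak tumqz lopda eyws
Hunk 6: at line 10 remove [tumqz] add [qywpy,tbt,blyi] -> 15 lines: ppmd jmqjo ddtvm oivr hweh geia ikgmi nkh onren tznak qywpy tbt blyi lopda eyws
Hunk 7: at line 5 remove [ikgmi,nkh,onren] add [hkje,ddzfe,frnjw] -> 15 lines: ppmd jmqjo ddtvm oivr hweh geia hkje ddzfe frnjw tznak qywpy tbt blyi lopda eyws
Final line 11: qywpy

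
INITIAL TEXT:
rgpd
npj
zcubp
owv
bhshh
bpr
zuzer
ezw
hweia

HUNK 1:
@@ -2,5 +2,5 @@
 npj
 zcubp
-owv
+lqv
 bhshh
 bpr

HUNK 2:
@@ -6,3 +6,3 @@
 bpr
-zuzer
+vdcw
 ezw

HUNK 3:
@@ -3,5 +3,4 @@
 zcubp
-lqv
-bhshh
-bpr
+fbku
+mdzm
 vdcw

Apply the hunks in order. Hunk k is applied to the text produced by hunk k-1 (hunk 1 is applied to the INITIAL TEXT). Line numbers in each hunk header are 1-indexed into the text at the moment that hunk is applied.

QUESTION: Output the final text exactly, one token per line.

Answer: rgpd
npj
zcubp
fbku
mdzm
vdcw
ezw
hweia

Derivation:
Hunk 1: at line 2 remove [owv] add [lqv] -> 9 lines: rgpd npj zcubp lqv bhshh bpr zuzer ezw hweia
Hunk 2: at line 6 remove [zuzer] add [vdcw] -> 9 lines: rgpd npj zcubp lqv bhshh bpr vdcw ezw hweia
Hunk 3: at line 3 remove [lqv,bhshh,bpr] add [fbku,mdzm] -> 8 lines: rgpd npj zcubp fbku mdzm vdcw ezw hweia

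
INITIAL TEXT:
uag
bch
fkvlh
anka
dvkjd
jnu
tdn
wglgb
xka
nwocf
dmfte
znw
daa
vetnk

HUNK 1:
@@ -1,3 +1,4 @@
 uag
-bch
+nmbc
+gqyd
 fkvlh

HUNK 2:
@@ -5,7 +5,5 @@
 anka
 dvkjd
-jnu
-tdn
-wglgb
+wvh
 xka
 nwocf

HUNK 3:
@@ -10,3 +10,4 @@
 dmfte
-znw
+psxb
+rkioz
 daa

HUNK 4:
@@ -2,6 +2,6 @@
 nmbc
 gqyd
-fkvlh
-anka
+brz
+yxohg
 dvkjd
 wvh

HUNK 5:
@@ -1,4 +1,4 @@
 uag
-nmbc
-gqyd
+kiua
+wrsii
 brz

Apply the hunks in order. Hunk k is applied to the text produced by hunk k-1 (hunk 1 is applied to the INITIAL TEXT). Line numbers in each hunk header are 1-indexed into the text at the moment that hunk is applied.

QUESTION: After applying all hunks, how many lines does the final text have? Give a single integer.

Answer: 14

Derivation:
Hunk 1: at line 1 remove [bch] add [nmbc,gqyd] -> 15 lines: uag nmbc gqyd fkvlh anka dvkjd jnu tdn wglgb xka nwocf dmfte znw daa vetnk
Hunk 2: at line 5 remove [jnu,tdn,wglgb] add [wvh] -> 13 lines: uag nmbc gqyd fkvlh anka dvkjd wvh xka nwocf dmfte znw daa vetnk
Hunk 3: at line 10 remove [znw] add [psxb,rkioz] -> 14 lines: uag nmbc gqyd fkvlh anka dvkjd wvh xka nwocf dmfte psxb rkioz daa vetnk
Hunk 4: at line 2 remove [fkvlh,anka] add [brz,yxohg] -> 14 lines: uag nmbc gqyd brz yxohg dvkjd wvh xka nwocf dmfte psxb rkioz daa vetnk
Hunk 5: at line 1 remove [nmbc,gqyd] add [kiua,wrsii] -> 14 lines: uag kiua wrsii brz yxohg dvkjd wvh xka nwocf dmfte psxb rkioz daa vetnk
Final line count: 14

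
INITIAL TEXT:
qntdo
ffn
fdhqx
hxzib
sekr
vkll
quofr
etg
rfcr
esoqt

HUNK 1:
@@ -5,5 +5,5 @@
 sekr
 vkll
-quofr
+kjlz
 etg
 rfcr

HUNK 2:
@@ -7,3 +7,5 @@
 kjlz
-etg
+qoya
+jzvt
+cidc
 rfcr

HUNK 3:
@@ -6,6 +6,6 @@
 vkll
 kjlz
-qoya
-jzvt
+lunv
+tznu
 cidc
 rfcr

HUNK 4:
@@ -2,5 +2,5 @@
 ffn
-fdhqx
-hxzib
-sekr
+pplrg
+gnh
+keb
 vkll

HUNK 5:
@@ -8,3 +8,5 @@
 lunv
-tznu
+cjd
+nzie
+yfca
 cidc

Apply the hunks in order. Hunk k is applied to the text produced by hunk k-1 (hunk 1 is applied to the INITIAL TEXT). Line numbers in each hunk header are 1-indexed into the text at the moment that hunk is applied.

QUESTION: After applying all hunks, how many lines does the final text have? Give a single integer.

Hunk 1: at line 5 remove [quofr] add [kjlz] -> 10 lines: qntdo ffn fdhqx hxzib sekr vkll kjlz etg rfcr esoqt
Hunk 2: at line 7 remove [etg] add [qoya,jzvt,cidc] -> 12 lines: qntdo ffn fdhqx hxzib sekr vkll kjlz qoya jzvt cidc rfcr esoqt
Hunk 3: at line 6 remove [qoya,jzvt] add [lunv,tznu] -> 12 lines: qntdo ffn fdhqx hxzib sekr vkll kjlz lunv tznu cidc rfcr esoqt
Hunk 4: at line 2 remove [fdhqx,hxzib,sekr] add [pplrg,gnh,keb] -> 12 lines: qntdo ffn pplrg gnh keb vkll kjlz lunv tznu cidc rfcr esoqt
Hunk 5: at line 8 remove [tznu] add [cjd,nzie,yfca] -> 14 lines: qntdo ffn pplrg gnh keb vkll kjlz lunv cjd nzie yfca cidc rfcr esoqt
Final line count: 14

Answer: 14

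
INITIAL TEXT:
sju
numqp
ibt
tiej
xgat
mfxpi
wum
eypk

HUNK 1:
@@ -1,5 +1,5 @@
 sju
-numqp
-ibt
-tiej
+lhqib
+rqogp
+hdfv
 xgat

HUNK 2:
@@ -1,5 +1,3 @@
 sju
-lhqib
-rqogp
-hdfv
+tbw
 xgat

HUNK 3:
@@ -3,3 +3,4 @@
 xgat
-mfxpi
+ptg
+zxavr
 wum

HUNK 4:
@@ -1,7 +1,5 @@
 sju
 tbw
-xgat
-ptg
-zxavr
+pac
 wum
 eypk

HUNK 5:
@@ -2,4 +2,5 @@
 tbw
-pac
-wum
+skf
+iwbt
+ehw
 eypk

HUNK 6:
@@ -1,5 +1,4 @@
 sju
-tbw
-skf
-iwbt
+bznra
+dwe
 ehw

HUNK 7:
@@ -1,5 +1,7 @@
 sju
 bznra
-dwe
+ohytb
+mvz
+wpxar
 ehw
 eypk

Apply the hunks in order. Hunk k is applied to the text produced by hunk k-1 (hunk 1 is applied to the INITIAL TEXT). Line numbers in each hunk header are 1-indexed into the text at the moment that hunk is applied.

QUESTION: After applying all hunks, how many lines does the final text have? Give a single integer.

Hunk 1: at line 1 remove [numqp,ibt,tiej] add [lhqib,rqogp,hdfv] -> 8 lines: sju lhqib rqogp hdfv xgat mfxpi wum eypk
Hunk 2: at line 1 remove [lhqib,rqogp,hdfv] add [tbw] -> 6 lines: sju tbw xgat mfxpi wum eypk
Hunk 3: at line 3 remove [mfxpi] add [ptg,zxavr] -> 7 lines: sju tbw xgat ptg zxavr wum eypk
Hunk 4: at line 1 remove [xgat,ptg,zxavr] add [pac] -> 5 lines: sju tbw pac wum eypk
Hunk 5: at line 2 remove [pac,wum] add [skf,iwbt,ehw] -> 6 lines: sju tbw skf iwbt ehw eypk
Hunk 6: at line 1 remove [tbw,skf,iwbt] add [bznra,dwe] -> 5 lines: sju bznra dwe ehw eypk
Hunk 7: at line 1 remove [dwe] add [ohytb,mvz,wpxar] -> 7 lines: sju bznra ohytb mvz wpxar ehw eypk
Final line count: 7

Answer: 7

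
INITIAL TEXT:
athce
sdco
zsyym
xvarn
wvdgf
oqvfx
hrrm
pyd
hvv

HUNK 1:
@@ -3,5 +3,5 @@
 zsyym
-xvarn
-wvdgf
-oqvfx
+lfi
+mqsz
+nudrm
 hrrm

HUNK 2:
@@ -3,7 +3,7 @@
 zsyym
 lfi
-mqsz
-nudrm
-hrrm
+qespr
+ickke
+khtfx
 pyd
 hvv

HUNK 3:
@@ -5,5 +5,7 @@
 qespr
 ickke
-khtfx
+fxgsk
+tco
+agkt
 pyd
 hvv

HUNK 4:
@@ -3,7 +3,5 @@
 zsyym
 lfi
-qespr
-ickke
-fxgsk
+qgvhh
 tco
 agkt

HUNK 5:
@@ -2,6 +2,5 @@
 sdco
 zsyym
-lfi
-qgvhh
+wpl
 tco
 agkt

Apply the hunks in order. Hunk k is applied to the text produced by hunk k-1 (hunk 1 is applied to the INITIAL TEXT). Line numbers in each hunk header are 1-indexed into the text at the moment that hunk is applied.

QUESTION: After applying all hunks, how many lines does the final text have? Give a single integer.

Answer: 8

Derivation:
Hunk 1: at line 3 remove [xvarn,wvdgf,oqvfx] add [lfi,mqsz,nudrm] -> 9 lines: athce sdco zsyym lfi mqsz nudrm hrrm pyd hvv
Hunk 2: at line 3 remove [mqsz,nudrm,hrrm] add [qespr,ickke,khtfx] -> 9 lines: athce sdco zsyym lfi qespr ickke khtfx pyd hvv
Hunk 3: at line 5 remove [khtfx] add [fxgsk,tco,agkt] -> 11 lines: athce sdco zsyym lfi qespr ickke fxgsk tco agkt pyd hvv
Hunk 4: at line 3 remove [qespr,ickke,fxgsk] add [qgvhh] -> 9 lines: athce sdco zsyym lfi qgvhh tco agkt pyd hvv
Hunk 5: at line 2 remove [lfi,qgvhh] add [wpl] -> 8 lines: athce sdco zsyym wpl tco agkt pyd hvv
Final line count: 8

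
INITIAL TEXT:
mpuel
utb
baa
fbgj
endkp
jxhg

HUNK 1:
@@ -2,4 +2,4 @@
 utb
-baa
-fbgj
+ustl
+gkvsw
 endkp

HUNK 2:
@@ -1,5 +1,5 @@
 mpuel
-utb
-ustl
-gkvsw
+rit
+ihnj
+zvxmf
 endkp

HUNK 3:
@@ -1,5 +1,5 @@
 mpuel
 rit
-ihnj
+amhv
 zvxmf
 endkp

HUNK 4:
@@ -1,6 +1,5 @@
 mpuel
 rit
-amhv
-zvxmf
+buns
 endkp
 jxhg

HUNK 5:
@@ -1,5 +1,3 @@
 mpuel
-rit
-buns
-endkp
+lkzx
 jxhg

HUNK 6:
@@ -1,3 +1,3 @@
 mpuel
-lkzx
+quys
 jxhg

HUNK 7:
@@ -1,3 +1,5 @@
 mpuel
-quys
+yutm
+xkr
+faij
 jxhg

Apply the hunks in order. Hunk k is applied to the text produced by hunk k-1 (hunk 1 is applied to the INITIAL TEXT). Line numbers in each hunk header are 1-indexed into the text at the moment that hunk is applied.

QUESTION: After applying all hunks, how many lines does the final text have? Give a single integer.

Answer: 5

Derivation:
Hunk 1: at line 2 remove [baa,fbgj] add [ustl,gkvsw] -> 6 lines: mpuel utb ustl gkvsw endkp jxhg
Hunk 2: at line 1 remove [utb,ustl,gkvsw] add [rit,ihnj,zvxmf] -> 6 lines: mpuel rit ihnj zvxmf endkp jxhg
Hunk 3: at line 1 remove [ihnj] add [amhv] -> 6 lines: mpuel rit amhv zvxmf endkp jxhg
Hunk 4: at line 1 remove [amhv,zvxmf] add [buns] -> 5 lines: mpuel rit buns endkp jxhg
Hunk 5: at line 1 remove [rit,buns,endkp] add [lkzx] -> 3 lines: mpuel lkzx jxhg
Hunk 6: at line 1 remove [lkzx] add [quys] -> 3 lines: mpuel quys jxhg
Hunk 7: at line 1 remove [quys] add [yutm,xkr,faij] -> 5 lines: mpuel yutm xkr faij jxhg
Final line count: 5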